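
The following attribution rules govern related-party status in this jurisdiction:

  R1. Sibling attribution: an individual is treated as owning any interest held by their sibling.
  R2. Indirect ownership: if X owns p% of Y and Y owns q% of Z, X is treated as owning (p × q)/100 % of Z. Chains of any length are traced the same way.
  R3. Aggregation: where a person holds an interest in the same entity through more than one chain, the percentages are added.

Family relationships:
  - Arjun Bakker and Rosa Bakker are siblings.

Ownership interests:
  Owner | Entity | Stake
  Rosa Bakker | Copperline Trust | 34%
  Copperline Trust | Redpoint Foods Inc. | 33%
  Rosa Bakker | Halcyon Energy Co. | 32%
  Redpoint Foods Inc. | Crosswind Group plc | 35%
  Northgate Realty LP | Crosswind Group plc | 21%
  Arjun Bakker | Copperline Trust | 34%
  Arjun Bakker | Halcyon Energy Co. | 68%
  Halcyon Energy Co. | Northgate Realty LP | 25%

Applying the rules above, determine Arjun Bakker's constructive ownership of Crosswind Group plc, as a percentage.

13.104%

By sibling attribution (R1), Arjun Bakker is treated as also owning Rosa Bakker's interest in Halcyon Energy Co, giving 68% + 32% = 100%.
By sibling attribution (R1), Arjun Bakker is treated as also owning Rosa Bakker's interest in Copperline Trust, giving 34% + 34% = 68%.
Chain via Halcyon Energy Co. → Northgate Realty LP (R2): 100% × 25% × 21% = 5.25% of Crosswind Group plc.
Chain via Copperline Trust → Redpoint Foods Inc. (R2): 68% × 33% × 35% = 7.854% of Crosswind Group plc.
Aggregating (R3): 5.25% + 7.854% = 13.104%.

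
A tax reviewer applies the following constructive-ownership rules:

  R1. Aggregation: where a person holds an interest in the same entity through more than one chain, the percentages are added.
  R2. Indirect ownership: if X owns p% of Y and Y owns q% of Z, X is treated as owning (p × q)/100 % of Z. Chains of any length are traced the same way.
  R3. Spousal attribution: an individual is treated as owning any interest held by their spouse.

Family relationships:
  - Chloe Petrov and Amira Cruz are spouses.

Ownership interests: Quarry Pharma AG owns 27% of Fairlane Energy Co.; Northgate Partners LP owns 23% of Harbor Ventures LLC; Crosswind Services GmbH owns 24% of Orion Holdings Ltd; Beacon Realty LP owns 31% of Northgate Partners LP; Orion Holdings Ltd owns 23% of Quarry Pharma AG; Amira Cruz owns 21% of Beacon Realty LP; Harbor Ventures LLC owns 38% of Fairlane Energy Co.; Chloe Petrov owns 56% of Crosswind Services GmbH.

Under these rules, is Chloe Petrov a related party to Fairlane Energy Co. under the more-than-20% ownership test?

By spousal attribution (R3), Chloe Petrov is treated as owning Amira Cruz's 21% interest in Beacon Realty LP.
Chain via Crosswind Services GmbH → Orion Holdings Ltd → Quarry Pharma AG (R2): 56% × 24% × 23% × 27% = 0.834624% of Fairlane Energy Co.
Chain via Beacon Realty LP → Northgate Partners LP → Harbor Ventures LLC (R2): 21% × 31% × 23% × 38% = 0.568974% of Fairlane Energy Co.
Aggregating (R1): 0.834624% + 0.568974% = 1.403598%.
1.403598% does not exceed the 20% threshold, so Chloe is not a related party to Fairlane Energy Co.

No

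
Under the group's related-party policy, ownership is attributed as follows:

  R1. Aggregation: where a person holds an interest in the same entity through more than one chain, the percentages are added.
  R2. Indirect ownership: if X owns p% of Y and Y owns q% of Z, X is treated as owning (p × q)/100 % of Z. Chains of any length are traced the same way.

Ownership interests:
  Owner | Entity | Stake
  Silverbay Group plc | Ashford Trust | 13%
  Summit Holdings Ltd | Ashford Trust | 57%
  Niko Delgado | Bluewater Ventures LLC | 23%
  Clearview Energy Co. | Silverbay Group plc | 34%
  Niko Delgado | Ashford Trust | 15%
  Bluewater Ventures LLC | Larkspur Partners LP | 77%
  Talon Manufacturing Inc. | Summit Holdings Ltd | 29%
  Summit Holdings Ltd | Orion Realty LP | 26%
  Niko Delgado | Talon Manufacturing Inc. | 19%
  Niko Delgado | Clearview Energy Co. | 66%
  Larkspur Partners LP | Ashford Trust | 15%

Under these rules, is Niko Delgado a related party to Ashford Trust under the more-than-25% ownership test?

Chain via Talon Manufacturing Inc. → Summit Holdings Ltd (R2): 19% × 29% × 57% = 3.1407% of Ashford Trust.
Chain via Bluewater Ventures LLC → Larkspur Partners LP (R2): 23% × 77% × 15% = 2.6565% of Ashford Trust.
Chain via Clearview Energy Co. → Silverbay Group plc (R2): 66% × 34% × 13% = 2.9172% of Ashford Trust.
Direct interest in Ashford Trust: 15%.
Aggregating (R1): 3.1407% + 2.6565% + 2.9172% + 15% = 23.7144%.
23.7144% does not exceed the 25% threshold, so Niko is not a related party to Ashford Trust.

No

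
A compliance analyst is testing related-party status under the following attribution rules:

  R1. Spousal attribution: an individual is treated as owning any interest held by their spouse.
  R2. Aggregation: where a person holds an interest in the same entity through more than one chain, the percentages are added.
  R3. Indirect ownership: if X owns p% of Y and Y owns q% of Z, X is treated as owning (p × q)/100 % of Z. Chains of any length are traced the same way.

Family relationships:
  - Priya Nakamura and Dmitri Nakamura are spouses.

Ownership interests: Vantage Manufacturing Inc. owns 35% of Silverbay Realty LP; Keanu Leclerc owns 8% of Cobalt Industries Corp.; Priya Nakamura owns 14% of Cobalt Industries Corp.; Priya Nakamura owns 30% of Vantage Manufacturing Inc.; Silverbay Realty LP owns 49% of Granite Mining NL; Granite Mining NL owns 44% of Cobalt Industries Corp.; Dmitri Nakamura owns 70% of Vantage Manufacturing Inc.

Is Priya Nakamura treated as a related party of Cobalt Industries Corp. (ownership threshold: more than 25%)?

By spousal attribution (R1), Priya Nakamura is treated as also owning Dmitri Nakamura's interest in Vantage Manufacturing Inc, giving 30% + 70% = 100%.
Chain via Vantage Manufacturing Inc. → Silverbay Realty LP → Granite Mining NL (R3): 100% × 35% × 49% × 44% = 7.546% of Cobalt Industries Corp.
Direct interest in Cobalt Industries Corp: 14%.
Aggregating (R2): 7.546% + 14% = 21.546%.
21.546% does not exceed the 25% threshold, so Priya is not a related party to Cobalt Industries Corp.

No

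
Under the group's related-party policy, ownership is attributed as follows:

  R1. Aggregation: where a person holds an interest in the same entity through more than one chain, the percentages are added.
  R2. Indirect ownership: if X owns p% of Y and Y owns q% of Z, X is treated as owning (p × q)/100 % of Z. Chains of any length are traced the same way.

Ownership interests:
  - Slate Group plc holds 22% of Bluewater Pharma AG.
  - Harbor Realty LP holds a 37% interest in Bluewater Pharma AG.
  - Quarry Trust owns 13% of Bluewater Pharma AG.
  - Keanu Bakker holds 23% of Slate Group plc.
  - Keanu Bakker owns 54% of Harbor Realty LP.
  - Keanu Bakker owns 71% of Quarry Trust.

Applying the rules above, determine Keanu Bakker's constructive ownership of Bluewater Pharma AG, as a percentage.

Chain via Slate Group plc (R2): 23% × 22% = 5.06% of Bluewater Pharma AG.
Chain via Harbor Realty LP (R2): 54% × 37% = 19.98% of Bluewater Pharma AG.
Chain via Quarry Trust (R2): 71% × 13% = 9.23% of Bluewater Pharma AG.
Aggregating (R1): 5.06% + 19.98% + 9.23% = 34.27%.

34.27%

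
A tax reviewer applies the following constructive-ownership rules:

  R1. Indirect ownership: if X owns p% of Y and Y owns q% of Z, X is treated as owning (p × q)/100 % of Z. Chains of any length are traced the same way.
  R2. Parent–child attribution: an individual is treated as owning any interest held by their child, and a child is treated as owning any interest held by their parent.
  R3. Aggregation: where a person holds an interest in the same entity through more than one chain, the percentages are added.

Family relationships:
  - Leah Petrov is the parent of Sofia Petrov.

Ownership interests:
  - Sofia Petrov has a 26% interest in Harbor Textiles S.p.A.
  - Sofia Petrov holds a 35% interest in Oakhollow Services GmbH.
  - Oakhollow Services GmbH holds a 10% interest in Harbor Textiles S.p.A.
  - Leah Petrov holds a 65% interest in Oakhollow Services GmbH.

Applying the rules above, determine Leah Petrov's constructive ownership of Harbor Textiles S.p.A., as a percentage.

36%

By parent–child attribution (R2), Leah Petrov is treated as also owning Sofia Petrov's interest in Oakhollow Services GmbH, giving 65% + 35% = 100%.
By parent–child attribution (R2), Leah Petrov is treated as owning Sofia Petrov's 26% interest in Harbor Textiles S.p.A.
Chain via Oakhollow Services GmbH (R1): 100% × 10% = 10% of Harbor Textiles S.p.A.
Direct interest in Harbor Textiles S.p.A: 26%.
Aggregating (R3): 10% + 26% = 36%.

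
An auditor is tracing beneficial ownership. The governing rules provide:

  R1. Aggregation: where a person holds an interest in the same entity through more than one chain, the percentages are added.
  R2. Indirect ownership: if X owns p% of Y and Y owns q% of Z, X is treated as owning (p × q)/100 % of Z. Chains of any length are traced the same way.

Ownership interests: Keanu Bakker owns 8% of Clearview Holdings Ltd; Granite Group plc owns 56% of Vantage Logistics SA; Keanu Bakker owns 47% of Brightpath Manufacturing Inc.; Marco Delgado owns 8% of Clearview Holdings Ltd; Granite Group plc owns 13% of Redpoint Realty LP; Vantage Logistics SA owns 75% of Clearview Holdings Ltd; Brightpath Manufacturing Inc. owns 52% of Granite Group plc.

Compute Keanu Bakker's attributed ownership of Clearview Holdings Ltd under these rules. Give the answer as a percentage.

Chain via Brightpath Manufacturing Inc. → Granite Group plc → Vantage Logistics SA (R2): 47% × 52% × 56% × 75% = 10.2648% of Clearview Holdings Ltd.
Direct interest in Clearview Holdings Ltd: 8%.
Aggregating (R1): 10.2648% + 8% = 18.2648%.

18.2648%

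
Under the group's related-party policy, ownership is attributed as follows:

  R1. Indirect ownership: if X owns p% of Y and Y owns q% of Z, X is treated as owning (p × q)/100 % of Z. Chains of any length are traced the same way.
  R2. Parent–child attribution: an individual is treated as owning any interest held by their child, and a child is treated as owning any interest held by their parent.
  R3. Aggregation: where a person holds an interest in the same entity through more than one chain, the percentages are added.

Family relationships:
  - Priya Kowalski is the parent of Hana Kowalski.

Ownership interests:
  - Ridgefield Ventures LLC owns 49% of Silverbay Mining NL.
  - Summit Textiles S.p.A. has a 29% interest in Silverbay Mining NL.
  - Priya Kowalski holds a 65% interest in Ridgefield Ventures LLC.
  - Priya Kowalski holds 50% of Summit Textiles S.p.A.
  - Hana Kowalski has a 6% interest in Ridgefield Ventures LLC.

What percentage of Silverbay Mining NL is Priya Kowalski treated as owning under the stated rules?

By parent–child attribution (R2), Priya Kowalski is treated as also owning Hana Kowalski's interest in Ridgefield Ventures LLC, giving 65% + 6% = 71%.
Chain via Summit Textiles S.p.A. (R1): 50% × 29% = 14.5% of Silverbay Mining NL.
Chain via Ridgefield Ventures LLC (R1): 71% × 49% = 34.79% of Silverbay Mining NL.
Aggregating (R3): 14.5% + 34.79% = 49.29%.

49.29%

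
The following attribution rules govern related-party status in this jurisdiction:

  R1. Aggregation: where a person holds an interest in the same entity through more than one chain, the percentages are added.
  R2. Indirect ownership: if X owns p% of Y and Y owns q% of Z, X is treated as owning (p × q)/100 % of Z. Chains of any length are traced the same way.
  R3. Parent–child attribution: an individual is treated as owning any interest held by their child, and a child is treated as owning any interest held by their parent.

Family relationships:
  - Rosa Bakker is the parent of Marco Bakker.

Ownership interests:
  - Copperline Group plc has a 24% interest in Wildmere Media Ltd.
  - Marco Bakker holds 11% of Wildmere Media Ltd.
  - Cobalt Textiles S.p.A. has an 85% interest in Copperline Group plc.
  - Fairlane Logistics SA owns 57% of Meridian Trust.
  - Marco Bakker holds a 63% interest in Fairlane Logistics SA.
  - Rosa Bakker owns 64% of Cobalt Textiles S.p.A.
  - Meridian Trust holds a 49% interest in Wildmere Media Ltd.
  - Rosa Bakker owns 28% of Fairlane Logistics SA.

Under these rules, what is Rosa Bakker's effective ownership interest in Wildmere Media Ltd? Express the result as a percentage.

By parent–child attribution (R3), Rosa Bakker is treated as also owning Marco Bakker's interest in Fairlane Logistics SA, giving 28% + 63% = 91%.
By parent–child attribution (R3), Rosa Bakker is treated as owning Marco Bakker's 11% interest in Wildmere Media Ltd.
Chain via Fairlane Logistics SA → Meridian Trust (R2): 91% × 57% × 49% = 25.4163% of Wildmere Media Ltd.
Chain via Cobalt Textiles S.p.A. → Copperline Group plc (R2): 64% × 85% × 24% = 13.056% of Wildmere Media Ltd.
Direct interest in Wildmere Media Ltd: 11%.
Aggregating (R1): 25.4163% + 13.056% + 11% = 49.4723%.

49.4723%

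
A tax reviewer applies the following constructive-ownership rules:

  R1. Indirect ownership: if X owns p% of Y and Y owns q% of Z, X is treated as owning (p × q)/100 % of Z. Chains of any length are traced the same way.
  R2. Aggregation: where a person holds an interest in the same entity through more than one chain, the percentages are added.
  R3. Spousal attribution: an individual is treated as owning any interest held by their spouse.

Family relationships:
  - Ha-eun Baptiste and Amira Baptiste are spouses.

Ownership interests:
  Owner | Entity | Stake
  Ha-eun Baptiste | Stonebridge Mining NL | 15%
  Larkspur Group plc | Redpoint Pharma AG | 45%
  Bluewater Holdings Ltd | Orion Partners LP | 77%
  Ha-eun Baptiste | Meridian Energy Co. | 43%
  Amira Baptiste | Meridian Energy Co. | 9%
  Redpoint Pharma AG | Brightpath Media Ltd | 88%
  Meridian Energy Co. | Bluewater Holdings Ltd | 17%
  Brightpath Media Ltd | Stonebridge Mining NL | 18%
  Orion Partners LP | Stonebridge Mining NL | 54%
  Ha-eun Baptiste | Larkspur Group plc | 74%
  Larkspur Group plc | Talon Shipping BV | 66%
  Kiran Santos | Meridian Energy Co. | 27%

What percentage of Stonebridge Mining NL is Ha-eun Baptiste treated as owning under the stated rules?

By spousal attribution (R3), Ha-eun Baptiste is treated as also owning Amira Baptiste's interest in Meridian Energy Co, giving 43% + 9% = 52%.
Chain via Larkspur Group plc → Redpoint Pharma AG → Brightpath Media Ltd (R1): 74% × 45% × 88% × 18% = 5.27472% of Stonebridge Mining NL.
Chain via Meridian Energy Co. → Bluewater Holdings Ltd → Orion Partners LP (R1): 52% × 17% × 77% × 54% = 3.675672% of Stonebridge Mining NL.
Direct interest in Stonebridge Mining NL: 15%.
Aggregating (R2): 5.27472% + 3.675672% + 15% = 23.950392%.

23.950392%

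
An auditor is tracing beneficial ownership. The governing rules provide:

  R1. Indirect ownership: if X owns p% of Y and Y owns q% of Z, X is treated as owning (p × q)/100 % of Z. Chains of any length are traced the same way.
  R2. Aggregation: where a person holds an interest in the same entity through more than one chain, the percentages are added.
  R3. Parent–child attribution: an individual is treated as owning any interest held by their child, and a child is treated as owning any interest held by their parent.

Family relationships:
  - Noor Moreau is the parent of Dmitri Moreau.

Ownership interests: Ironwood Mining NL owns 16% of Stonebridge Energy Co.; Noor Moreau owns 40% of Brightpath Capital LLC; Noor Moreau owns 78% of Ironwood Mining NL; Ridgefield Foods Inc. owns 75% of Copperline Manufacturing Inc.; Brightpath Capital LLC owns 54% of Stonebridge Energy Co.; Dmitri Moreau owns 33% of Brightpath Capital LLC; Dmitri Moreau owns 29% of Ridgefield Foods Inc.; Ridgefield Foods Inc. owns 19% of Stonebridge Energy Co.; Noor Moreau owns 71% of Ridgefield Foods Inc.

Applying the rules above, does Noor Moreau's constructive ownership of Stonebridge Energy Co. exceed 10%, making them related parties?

By parent–child attribution (R3), Noor Moreau is treated as also owning Dmitri Moreau's interest in Brightpath Capital LLC, giving 40% + 33% = 73%.
By parent–child attribution (R3), Noor Moreau is treated as also owning Dmitri Moreau's interest in Ridgefield Foods Inc, giving 71% + 29% = 100%.
Chain via Brightpath Capital LLC (R1): 73% × 54% = 39.42% of Stonebridge Energy Co.
Chain via Ironwood Mining NL (R1): 78% × 16% = 12.48% of Stonebridge Energy Co.
Chain via Ridgefield Foods Inc. (R1): 100% × 19% = 19% of Stonebridge Energy Co.
Aggregating (R2): 39.42% + 12.48% + 19% = 70.9%.
70.9% exceeds the 10% threshold, so Noor is a related party to Stonebridge Energy Co.

Yes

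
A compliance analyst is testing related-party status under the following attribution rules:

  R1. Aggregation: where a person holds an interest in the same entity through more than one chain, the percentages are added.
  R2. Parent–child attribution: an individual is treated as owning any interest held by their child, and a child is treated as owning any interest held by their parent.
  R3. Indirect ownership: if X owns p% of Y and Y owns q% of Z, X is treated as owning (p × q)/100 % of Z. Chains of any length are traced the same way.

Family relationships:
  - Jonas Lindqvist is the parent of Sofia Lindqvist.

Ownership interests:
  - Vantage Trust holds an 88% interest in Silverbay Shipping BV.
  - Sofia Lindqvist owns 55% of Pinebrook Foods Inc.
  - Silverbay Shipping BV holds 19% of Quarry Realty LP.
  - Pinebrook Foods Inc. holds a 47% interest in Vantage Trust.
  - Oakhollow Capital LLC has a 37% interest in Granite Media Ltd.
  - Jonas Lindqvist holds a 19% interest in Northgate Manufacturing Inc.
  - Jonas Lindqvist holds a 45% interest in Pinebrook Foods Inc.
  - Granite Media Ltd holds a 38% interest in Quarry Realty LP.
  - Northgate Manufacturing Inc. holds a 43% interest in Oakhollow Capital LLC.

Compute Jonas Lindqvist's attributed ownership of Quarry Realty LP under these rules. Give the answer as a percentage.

9.007102%

By parent–child attribution (R2), Jonas Lindqvist is treated as also owning Sofia Lindqvist's interest in Pinebrook Foods Inc, giving 45% + 55% = 100%.
Chain via Northgate Manufacturing Inc. → Oakhollow Capital LLC → Granite Media Ltd (R3): 19% × 43% × 37% × 38% = 1.148702% of Quarry Realty LP.
Chain via Pinebrook Foods Inc. → Vantage Trust → Silverbay Shipping BV (R3): 100% × 47% × 88% × 19% = 7.8584% of Quarry Realty LP.
Aggregating (R1): 1.148702% + 7.8584% = 9.007102%.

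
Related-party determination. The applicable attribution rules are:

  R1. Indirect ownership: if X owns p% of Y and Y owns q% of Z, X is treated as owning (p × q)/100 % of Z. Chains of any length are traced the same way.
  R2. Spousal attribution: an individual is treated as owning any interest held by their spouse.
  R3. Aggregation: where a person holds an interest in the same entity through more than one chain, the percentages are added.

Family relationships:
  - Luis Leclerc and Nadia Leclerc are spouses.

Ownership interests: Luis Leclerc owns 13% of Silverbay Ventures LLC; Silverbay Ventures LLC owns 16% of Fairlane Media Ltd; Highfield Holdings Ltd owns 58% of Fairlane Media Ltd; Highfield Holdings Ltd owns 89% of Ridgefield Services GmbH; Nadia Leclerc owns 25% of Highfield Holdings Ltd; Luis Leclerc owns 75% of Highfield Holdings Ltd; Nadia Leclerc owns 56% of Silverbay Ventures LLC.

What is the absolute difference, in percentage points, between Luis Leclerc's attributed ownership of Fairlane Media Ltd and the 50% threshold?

By spousal attribution (R2), Luis Leclerc is treated as also owning Nadia Leclerc's interest in Silverbay Ventures LLC, giving 13% + 56% = 69%.
By spousal attribution (R2), Luis Leclerc is treated as also owning Nadia Leclerc's interest in Highfield Holdings Ltd, giving 75% + 25% = 100%.
Chain via Silverbay Ventures LLC (R1): 69% × 16% = 11.04% of Fairlane Media Ltd.
Chain via Highfield Holdings Ltd (R1): 100% × 58% = 58% of Fairlane Media Ltd.
Aggregating (R3): 11.04% + 58% = 69.04%.
69.04% exceeds the 50% threshold by 19.04 percentage points.

19.04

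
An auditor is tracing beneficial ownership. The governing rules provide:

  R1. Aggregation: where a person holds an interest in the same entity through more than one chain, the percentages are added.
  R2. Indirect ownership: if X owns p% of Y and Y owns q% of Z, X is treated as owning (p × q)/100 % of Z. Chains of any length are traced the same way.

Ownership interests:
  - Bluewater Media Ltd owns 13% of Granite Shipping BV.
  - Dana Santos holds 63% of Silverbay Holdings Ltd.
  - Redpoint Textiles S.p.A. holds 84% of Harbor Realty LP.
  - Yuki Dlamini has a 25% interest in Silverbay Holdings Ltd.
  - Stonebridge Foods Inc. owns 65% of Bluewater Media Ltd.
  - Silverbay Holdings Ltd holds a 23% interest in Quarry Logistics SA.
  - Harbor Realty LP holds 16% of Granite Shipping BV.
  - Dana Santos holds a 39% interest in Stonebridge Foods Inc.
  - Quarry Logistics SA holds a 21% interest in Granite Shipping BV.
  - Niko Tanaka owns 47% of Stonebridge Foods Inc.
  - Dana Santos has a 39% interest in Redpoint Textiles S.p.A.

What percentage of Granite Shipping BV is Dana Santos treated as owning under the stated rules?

Chain via Silverbay Holdings Ltd → Quarry Logistics SA (R2): 63% × 23% × 21% = 3.0429% of Granite Shipping BV.
Chain via Redpoint Textiles S.p.A. → Harbor Realty LP (R2): 39% × 84% × 16% = 5.2416% of Granite Shipping BV.
Chain via Stonebridge Foods Inc. → Bluewater Media Ltd (R2): 39% × 65% × 13% = 3.2955% of Granite Shipping BV.
Aggregating (R1): 3.0429% + 5.2416% + 3.2955% = 11.58%.

11.58%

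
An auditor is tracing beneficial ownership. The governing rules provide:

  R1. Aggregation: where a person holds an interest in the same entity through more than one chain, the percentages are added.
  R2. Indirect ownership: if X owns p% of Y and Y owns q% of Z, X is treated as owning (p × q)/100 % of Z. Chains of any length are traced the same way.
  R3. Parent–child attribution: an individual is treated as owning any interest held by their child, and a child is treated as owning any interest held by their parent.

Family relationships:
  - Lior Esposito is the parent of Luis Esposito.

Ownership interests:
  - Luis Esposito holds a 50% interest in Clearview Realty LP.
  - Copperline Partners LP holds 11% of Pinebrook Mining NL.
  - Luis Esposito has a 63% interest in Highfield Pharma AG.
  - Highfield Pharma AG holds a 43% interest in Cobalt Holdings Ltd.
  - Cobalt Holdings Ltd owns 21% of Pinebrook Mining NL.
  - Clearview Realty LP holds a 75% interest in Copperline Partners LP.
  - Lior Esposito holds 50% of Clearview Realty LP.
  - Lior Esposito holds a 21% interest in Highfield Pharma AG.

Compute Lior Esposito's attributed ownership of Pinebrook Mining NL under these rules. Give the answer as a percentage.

15.8352%

By parent–child attribution (R3), Lior Esposito is treated as also owning Luis Esposito's interest in Clearview Realty LP, giving 50% + 50% = 100%.
By parent–child attribution (R3), Lior Esposito is treated as also owning Luis Esposito's interest in Highfield Pharma AG, giving 21% + 63% = 84%.
Chain via Clearview Realty LP → Copperline Partners LP (R2): 100% × 75% × 11% = 8.25% of Pinebrook Mining NL.
Chain via Highfield Pharma AG → Cobalt Holdings Ltd (R2): 84% × 43% × 21% = 7.5852% of Pinebrook Mining NL.
Aggregating (R1): 8.25% + 7.5852% = 15.8352%.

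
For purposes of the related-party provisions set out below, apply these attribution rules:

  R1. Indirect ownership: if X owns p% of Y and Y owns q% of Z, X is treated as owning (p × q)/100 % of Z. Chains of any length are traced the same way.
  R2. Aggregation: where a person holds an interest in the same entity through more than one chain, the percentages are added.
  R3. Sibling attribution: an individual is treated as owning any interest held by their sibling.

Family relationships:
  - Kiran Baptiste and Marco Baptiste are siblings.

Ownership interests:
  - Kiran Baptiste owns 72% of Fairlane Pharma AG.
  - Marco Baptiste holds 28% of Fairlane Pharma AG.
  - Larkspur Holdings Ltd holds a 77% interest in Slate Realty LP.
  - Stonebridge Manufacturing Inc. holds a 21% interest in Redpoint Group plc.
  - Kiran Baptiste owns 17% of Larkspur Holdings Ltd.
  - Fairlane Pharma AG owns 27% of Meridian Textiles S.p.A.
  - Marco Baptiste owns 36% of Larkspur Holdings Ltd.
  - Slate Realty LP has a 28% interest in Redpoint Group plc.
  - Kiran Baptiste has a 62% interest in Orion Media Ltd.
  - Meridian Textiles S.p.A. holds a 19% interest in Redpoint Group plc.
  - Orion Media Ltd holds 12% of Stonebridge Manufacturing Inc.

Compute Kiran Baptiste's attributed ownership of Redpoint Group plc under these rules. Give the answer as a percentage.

By sibling attribution (R3), Kiran Baptiste is treated as also owning Marco Baptiste's interest in Larkspur Holdings Ltd, giving 17% + 36% = 53%.
By sibling attribution (R3), Kiran Baptiste is treated as also owning Marco Baptiste's interest in Fairlane Pharma AG, giving 72% + 28% = 100%.
Chain via Orion Media Ltd → Stonebridge Manufacturing Inc. (R1): 62% × 12% × 21% = 1.5624% of Redpoint Group plc.
Chain via Larkspur Holdings Ltd → Slate Realty LP (R1): 53% × 77% × 28% = 11.4268% of Redpoint Group plc.
Chain via Fairlane Pharma AG → Meridian Textiles S.p.A. (R1): 100% × 27% × 19% = 5.13% of Redpoint Group plc.
Aggregating (R2): 1.5624% + 11.4268% + 5.13% = 18.1192%.

18.1192%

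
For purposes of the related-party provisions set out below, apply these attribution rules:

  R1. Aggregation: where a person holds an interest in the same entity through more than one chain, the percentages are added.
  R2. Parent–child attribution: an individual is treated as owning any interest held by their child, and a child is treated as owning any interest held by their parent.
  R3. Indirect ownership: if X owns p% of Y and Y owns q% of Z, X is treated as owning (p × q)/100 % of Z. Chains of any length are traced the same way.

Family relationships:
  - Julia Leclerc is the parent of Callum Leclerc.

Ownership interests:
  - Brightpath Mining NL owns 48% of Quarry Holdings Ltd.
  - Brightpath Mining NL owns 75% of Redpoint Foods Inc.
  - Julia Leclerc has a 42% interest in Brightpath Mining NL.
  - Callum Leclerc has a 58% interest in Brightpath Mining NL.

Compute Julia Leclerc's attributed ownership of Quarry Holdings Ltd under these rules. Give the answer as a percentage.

By parent–child attribution (R2), Julia Leclerc is treated as also owning Callum Leclerc's interest in Brightpath Mining NL, giving 42% + 58% = 100%.
Chain via Brightpath Mining NL (R3): 100% × 48% = 48% of Quarry Holdings Ltd.

48%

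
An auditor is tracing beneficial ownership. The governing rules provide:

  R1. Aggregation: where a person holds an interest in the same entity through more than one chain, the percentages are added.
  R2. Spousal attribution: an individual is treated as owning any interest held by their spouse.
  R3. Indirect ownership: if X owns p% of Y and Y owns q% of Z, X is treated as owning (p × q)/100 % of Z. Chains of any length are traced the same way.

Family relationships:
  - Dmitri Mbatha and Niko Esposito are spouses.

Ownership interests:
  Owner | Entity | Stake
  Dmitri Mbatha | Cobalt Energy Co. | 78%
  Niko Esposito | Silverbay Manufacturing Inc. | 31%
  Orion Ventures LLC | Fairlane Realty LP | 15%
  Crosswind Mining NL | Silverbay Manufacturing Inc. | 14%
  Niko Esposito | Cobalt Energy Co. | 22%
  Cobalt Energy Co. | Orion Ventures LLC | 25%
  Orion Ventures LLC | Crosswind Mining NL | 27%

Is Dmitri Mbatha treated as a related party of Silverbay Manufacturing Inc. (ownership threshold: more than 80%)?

No

By spousal attribution (R2), Dmitri Mbatha is treated as also owning Niko Esposito's interest in Cobalt Energy Co, giving 78% + 22% = 100%.
By spousal attribution (R2), Dmitri Mbatha is treated as owning Niko Esposito's 31% interest in Silverbay Manufacturing Inc.
Chain via Cobalt Energy Co. → Orion Ventures LLC → Crosswind Mining NL (R3): 100% × 25% × 27% × 14% = 0.945% of Silverbay Manufacturing Inc.
Direct interest in Silverbay Manufacturing Inc: 31%.
Aggregating (R1): 0.945% + 31% = 31.945%.
31.945% does not exceed the 80% threshold, so Dmitri is not a related party to Silverbay Manufacturing Inc.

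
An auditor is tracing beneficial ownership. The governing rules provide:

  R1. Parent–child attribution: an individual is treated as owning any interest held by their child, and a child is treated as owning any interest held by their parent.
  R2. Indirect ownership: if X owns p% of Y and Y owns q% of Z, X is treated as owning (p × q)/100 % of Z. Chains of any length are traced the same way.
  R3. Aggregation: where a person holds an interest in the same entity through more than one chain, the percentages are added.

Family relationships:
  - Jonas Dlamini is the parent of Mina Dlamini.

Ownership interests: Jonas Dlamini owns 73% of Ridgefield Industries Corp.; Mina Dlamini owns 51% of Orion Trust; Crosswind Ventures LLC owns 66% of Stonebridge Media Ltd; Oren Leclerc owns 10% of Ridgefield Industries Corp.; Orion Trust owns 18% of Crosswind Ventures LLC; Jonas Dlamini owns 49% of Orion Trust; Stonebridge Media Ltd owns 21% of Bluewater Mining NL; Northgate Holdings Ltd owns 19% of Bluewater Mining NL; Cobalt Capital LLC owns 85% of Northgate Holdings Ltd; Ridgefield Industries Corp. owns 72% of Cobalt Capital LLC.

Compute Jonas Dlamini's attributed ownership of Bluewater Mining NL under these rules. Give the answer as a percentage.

By parent–child attribution (R1), Jonas Dlamini is treated as also owning Mina Dlamini's interest in Orion Trust, giving 49% + 51% = 100%.
Chain via Ridgefield Industries Corp. → Cobalt Capital LLC → Northgate Holdings Ltd (R2): 73% × 72% × 85% × 19% = 8.48844% of Bluewater Mining NL.
Chain via Orion Trust → Crosswind Ventures LLC → Stonebridge Media Ltd (R2): 100% × 18% × 66% × 21% = 2.4948% of Bluewater Mining NL.
Aggregating (R3): 8.48844% + 2.4948% = 10.98324%.

10.98324%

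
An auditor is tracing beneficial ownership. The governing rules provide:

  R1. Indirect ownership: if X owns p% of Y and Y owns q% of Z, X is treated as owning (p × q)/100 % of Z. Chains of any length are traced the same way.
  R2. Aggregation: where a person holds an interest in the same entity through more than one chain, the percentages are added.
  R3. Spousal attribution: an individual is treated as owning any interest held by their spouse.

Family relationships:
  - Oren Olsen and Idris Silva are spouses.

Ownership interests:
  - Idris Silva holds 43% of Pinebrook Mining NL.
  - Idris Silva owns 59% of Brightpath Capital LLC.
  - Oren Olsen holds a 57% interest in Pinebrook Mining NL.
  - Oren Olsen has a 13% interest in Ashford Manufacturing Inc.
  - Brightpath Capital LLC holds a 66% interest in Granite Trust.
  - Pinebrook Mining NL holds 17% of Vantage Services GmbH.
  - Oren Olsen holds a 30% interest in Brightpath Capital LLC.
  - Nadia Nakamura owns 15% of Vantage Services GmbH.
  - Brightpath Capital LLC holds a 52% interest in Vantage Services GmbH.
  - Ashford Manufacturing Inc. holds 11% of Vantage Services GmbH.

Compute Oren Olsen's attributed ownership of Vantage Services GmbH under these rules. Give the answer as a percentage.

By spousal attribution (R3), Oren Olsen is treated as also owning Idris Silva's interest in Pinebrook Mining NL, giving 57% + 43% = 100%.
By spousal attribution (R3), Oren Olsen is treated as also owning Idris Silva's interest in Brightpath Capital LLC, giving 30% + 59% = 89%.
Chain via Ashford Manufacturing Inc. (R1): 13% × 11% = 1.43% of Vantage Services GmbH.
Chain via Pinebrook Mining NL (R1): 100% × 17% = 17% of Vantage Services GmbH.
Chain via Brightpath Capital LLC (R1): 89% × 52% = 46.28% of Vantage Services GmbH.
Aggregating (R2): 1.43% + 17% + 46.28% = 64.71%.

64.71%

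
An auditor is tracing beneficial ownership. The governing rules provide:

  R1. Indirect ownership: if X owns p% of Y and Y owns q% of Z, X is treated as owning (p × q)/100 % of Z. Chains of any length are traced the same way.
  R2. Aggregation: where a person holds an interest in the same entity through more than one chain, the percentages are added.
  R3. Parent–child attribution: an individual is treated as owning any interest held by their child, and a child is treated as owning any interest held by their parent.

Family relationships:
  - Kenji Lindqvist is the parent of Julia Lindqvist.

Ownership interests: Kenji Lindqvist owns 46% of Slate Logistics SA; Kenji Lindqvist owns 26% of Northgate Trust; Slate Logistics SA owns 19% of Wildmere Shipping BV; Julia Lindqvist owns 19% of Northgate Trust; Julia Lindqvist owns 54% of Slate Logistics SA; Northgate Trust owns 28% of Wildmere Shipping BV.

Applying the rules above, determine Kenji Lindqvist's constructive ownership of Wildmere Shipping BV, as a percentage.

31.6%

By parent–child attribution (R3), Kenji Lindqvist is treated as also owning Julia Lindqvist's interest in Northgate Trust, giving 26% + 19% = 45%.
By parent–child attribution (R3), Kenji Lindqvist is treated as also owning Julia Lindqvist's interest in Slate Logistics SA, giving 46% + 54% = 100%.
Chain via Northgate Trust (R1): 45% × 28% = 12.6% of Wildmere Shipping BV.
Chain via Slate Logistics SA (R1): 100% × 19% = 19% of Wildmere Shipping BV.
Aggregating (R2): 12.6% + 19% = 31.6%.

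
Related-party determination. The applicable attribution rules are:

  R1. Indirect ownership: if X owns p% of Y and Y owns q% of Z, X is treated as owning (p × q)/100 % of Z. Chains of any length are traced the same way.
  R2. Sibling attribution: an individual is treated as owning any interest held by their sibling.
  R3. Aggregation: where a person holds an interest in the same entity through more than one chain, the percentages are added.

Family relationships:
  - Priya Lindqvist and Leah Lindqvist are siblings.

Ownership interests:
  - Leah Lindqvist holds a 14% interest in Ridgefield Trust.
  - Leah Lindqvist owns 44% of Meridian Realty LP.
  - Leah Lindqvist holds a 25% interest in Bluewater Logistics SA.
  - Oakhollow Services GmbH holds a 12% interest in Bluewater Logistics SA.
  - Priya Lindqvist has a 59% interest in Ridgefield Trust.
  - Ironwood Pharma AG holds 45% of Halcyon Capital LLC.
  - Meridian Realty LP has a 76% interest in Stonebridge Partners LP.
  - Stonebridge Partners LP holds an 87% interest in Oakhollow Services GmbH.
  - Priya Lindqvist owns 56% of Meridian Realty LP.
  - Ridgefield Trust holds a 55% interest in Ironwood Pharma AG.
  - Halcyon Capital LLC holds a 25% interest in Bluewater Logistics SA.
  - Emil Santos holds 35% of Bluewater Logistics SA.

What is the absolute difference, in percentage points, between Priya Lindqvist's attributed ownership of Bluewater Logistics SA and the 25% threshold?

12.451275

By sibling attribution (R2), Priya Lindqvist is treated as also owning Leah Lindqvist's interest in Ridgefield Trust, giving 59% + 14% = 73%.
By sibling attribution (R2), Priya Lindqvist is treated as also owning Leah Lindqvist's interest in Meridian Realty LP, giving 56% + 44% = 100%.
By sibling attribution (R2), Priya Lindqvist is treated as owning Leah Lindqvist's 25% interest in Bluewater Logistics SA.
Chain via Ridgefield Trust → Ironwood Pharma AG → Halcyon Capital LLC (R1): 73% × 55% × 45% × 25% = 4.516875% of Bluewater Logistics SA.
Chain via Meridian Realty LP → Stonebridge Partners LP → Oakhollow Services GmbH (R1): 100% × 76% × 87% × 12% = 7.9344% of Bluewater Logistics SA.
Direct interest in Bluewater Logistics SA: 25%.
Aggregating (R3): 4.516875% + 7.9344% + 25% = 37.451275%.
37.451275% exceeds the 25% threshold by 12.451275 percentage points.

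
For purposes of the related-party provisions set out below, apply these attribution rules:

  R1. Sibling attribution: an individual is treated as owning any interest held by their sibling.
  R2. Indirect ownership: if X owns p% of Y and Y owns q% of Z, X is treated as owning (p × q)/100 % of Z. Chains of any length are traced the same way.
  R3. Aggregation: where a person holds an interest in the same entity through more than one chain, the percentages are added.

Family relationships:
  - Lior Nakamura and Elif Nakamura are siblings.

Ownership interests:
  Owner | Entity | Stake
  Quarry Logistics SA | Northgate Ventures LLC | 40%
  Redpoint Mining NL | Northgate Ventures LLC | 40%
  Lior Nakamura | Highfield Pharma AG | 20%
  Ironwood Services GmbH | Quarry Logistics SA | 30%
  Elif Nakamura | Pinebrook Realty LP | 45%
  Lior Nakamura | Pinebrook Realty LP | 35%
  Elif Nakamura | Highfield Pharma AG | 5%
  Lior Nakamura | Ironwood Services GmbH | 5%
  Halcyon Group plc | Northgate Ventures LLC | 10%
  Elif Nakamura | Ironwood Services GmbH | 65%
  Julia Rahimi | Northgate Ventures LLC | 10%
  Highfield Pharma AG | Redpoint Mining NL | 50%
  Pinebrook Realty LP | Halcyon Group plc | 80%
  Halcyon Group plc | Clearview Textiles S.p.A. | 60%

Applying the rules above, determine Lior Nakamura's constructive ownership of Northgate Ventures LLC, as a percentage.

19.8%

By sibling attribution (R1), Lior Nakamura is treated as also owning Elif Nakamura's interest in Pinebrook Realty LP, giving 35% + 45% = 80%.
By sibling attribution (R1), Lior Nakamura is treated as also owning Elif Nakamura's interest in Ironwood Services GmbH, giving 5% + 65% = 70%.
By sibling attribution (R1), Lior Nakamura is treated as also owning Elif Nakamura's interest in Highfield Pharma AG, giving 20% + 5% = 25%.
Chain via Pinebrook Realty LP → Halcyon Group plc (R2): 80% × 80% × 10% = 6.4% of Northgate Ventures LLC.
Chain via Ironwood Services GmbH → Quarry Logistics SA (R2): 70% × 30% × 40% = 8.4% of Northgate Ventures LLC.
Chain via Highfield Pharma AG → Redpoint Mining NL (R2): 25% × 50% × 40% = 5% of Northgate Ventures LLC.
Aggregating (R3): 6.4% + 8.4% + 5% = 19.8%.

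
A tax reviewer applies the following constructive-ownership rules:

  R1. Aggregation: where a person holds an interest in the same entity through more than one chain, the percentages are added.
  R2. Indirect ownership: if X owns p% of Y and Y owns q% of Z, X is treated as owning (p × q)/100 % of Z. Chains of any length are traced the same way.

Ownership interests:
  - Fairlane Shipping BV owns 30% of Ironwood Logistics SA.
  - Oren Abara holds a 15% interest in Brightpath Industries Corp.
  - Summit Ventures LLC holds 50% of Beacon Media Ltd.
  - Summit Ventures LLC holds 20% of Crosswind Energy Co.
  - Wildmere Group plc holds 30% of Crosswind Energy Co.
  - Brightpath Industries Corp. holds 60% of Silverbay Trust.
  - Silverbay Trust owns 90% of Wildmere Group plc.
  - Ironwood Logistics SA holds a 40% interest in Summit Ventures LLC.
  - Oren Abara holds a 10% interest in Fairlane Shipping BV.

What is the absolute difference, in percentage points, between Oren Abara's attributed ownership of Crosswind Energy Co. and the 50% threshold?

Chain via Brightpath Industries Corp. → Silverbay Trust → Wildmere Group plc (R2): 15% × 60% × 90% × 30% = 2.43% of Crosswind Energy Co.
Chain via Fairlane Shipping BV → Ironwood Logistics SA → Summit Ventures LLC (R2): 10% × 30% × 40% × 20% = 0.24% of Crosswind Energy Co.
Aggregating (R1): 2.43% + 0.24% = 2.67%.
2.67% falls short of the 50% threshold by 47.33 percentage points.

47.33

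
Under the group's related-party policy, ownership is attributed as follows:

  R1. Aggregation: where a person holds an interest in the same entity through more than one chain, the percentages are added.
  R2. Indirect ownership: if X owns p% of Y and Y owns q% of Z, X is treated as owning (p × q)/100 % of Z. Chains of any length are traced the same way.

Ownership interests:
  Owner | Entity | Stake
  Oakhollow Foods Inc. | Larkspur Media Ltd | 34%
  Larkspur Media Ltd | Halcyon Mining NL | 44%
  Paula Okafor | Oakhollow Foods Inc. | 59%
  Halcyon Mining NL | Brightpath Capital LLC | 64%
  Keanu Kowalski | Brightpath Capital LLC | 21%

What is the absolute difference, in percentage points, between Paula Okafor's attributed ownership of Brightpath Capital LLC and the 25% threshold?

Chain via Oakhollow Foods Inc. → Larkspur Media Ltd → Halcyon Mining NL (R2): 59% × 34% × 44% × 64% = 5.648896% of Brightpath Capital LLC.
5.648896% falls short of the 25% threshold by 19.351104 percentage points.

19.351104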